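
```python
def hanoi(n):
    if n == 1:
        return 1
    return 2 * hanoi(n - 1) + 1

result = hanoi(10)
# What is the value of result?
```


hanoi(10)
= 2 * hanoi(9) + 1
= 2 * (2 * hanoi(8) + 1) + 1
= 2 * (2 * (2 * hanoi(7) + 1) + 1) + 1
= 2 * (2 * (2 * (2 * hanoi(6) + 1) + 1) + 1) + 1
= 2 * (2 * (2 * (2 * (2 * hanoi(5) + 1) + 1) + 1) + 1) + 1
= 2 * (2 * (2 * (2 * (2 * (2 * hanoi(4) + 1) + 1) + 1) + 1) + 1) + 1
= 2 * (2 * (2 * (2 * (2 * (2 * (2 * hanoi(3) + 1) + 1) + 1) + 1) + 1) + 1) + 1
= 2 * (2 * (2 * (2 * (2 * (2 * (2 * (2 * hanoi(2) + 1) + 1) + 1) + 1) + 1) + 1) + 1) + 1
= 2 * (2 * (2 * (2 * (2 * (2 * (2 * (2 * (2 * hanoi(1) + 1) + 1) + 1) + 1) + 1) + 1) + 1) + 1) + 1
Now compute bottom-up:
hanoi(1) = 1
hanoi(2) = 2 * 1 + 1 = 3
hanoi(3) = 2 * 3 + 1 = 7
hanoi(4) = 2 * 7 + 1 = 15
hanoi(5) = 2 * 15 + 1 = 31
hanoi(6) = 2 * 31 + 1 = 63
hanoi(7) = 2 * 63 + 1 = 127
hanoi(8) = 2 * 127 + 1 = 255
hanoi(9) = 2 * 255 + 1 = 511
hanoi(10) = 2 * 511 + 1 = 1023
= 1023


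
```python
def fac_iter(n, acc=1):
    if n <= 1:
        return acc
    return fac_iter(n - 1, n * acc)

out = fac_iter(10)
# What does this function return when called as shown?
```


fac_iter(10, 1)
= fac_iter(9, 10 * 1) = fac_iter(9, 10)
= fac_iter(8, 9 * 10) = fac_iter(8, 90)
= fac_iter(7, 8 * 90) = fac_iter(7, 720)
= fac_iter(6, 7 * 720) = fac_iter(6, 5040)
= fac_iter(5, 6 * 5040) = fac_iter(5, 30240)
= fac_iter(4, 5 * 30240) = fac_iter(4, 151200)
= fac_iter(3, 4 * 151200) = fac_iter(3, 604800)
= fac_iter(2, 3 * 604800) = fac_iter(2, 1814400)
= fac_iter(1, 2 * 1814400) = fac_iter(1, 3628800)
n <= 1, return acc = 3628800


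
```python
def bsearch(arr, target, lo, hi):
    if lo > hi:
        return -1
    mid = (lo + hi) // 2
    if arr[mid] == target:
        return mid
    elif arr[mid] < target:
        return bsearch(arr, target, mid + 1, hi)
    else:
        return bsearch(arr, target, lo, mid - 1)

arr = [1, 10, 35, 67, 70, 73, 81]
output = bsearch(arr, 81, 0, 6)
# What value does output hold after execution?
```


bsearch(arr, 81, 0, 6)
lo=0, hi=6, mid=3, arr[mid]=67
67 < 81, search right half
lo=4, hi=6, mid=5, arr[mid]=73
73 < 81, search right half
lo=6, hi=6, mid=6, arr[mid]=81
arr[6] == 81, found at index 6
= 6


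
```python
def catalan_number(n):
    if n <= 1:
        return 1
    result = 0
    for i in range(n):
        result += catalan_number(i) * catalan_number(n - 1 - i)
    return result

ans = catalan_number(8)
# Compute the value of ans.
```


catalan_number(8)
= sum of catalan_number(i) * catalan_number(8-1-i) for i in 0..7
First compute sub-values bottom-up:
  catalan_number(0) = 1, catalan_number(1) = 1
  catalan_number(2) = 1*1 + 1*1 = 2
  catalan_number(3) = 1*2 + 1*1 + 2*1 = 5
  catalan_number(4) = 1*5 + 1*2 + 2*1 + 5*1 = 14
  catalan_number(5) = 1*14 + 1*5 + 2*2 + 5*1 + 14*1 = 42
  catalan_number(6) = 1*42 + 1*14 + 2*5 + 5*2 + 14*1 + 42*1 = 132
  catalan_number(7) = 1*132 + 1*42 + 2*14 + 5*5 + 14*2 + 42*1 + 132*1 = 429
Now catalan_number(8):
  catalan_number(0)*catalan_number(7) = 1*429 = 429
  catalan_number(1)*catalan_number(6) = 1*132 = 132
  catalan_number(2)*catalan_number(5) = 2*42 = 84
  catalan_number(3)*catalan_number(4) = 5*14 = 70
  catalan_number(4)*catalan_number(3) = 14*5 = 70
  catalan_number(5)*catalan_number(2) = 42*2 = 84
  catalan_number(6)*catalan_number(1) = 132*1 = 132
  catalan_number(7)*catalan_number(0) = 429*1 = 429
= 429 + 132 + 84 + 70 + 70 + 84 + 132 + 429
= 1430


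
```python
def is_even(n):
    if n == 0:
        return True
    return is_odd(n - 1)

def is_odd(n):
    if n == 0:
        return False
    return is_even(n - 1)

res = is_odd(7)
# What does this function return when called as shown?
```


is_odd(7)
= is_even(6)
= is_odd(5)
= is_even(4)
= is_odd(3)
= is_even(2)
= is_odd(1)
= is_even(0)
n == 0: return True
= True


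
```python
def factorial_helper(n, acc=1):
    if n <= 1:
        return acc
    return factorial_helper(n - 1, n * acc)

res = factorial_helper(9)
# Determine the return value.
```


factorial_helper(9, 1)
= factorial_helper(8, 9 * 1) = factorial_helper(8, 9)
= factorial_helper(7, 8 * 9) = factorial_helper(7, 72)
= factorial_helper(6, 7 * 72) = factorial_helper(6, 504)
= factorial_helper(5, 6 * 504) = factorial_helper(5, 3024)
= factorial_helper(4, 5 * 3024) = factorial_helper(4, 15120)
= factorial_helper(3, 4 * 15120) = factorial_helper(3, 60480)
= factorial_helper(2, 3 * 60480) = factorial_helper(2, 181440)
= factorial_helper(1, 2 * 181440) = factorial_helper(1, 362880)
n <= 1, return acc = 362880


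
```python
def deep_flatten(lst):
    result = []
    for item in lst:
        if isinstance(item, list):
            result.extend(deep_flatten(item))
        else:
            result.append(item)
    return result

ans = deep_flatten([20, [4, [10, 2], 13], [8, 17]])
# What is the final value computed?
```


deep_flatten([20, [4, [10, 2], 13], [8, 17]])
Processing each element:
  20 is not a list -> append 20
  [4, [10, 2], 13] is a list -> deep_flatten recursively -> [4, 10, 2, 13]
  [8, 17] is a list -> deep_flatten recursively -> [8, 17]
= [20, 4, 10, 2, 13, 8, 17]


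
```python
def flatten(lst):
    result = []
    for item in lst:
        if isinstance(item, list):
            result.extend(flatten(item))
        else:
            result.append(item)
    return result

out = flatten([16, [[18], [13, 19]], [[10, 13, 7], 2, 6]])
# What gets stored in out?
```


flatten([16, [[18], [13, 19]], [[10, 13, 7], 2, 6]])
Processing each element:
  16 is not a list -> append 16
  [[18], [13, 19]] is a list -> flatten recursively -> [18, 13, 19]
  [[10, 13, 7], 2, 6] is a list -> flatten recursively -> [10, 13, 7, 2, 6]
= [16, 18, 13, 19, 10, 13, 7, 2, 6]


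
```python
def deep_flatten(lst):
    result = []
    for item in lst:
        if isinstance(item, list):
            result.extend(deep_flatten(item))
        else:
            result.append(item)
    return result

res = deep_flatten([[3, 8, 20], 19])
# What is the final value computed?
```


deep_flatten([[3, 8, 20], 19])
Processing each element:
  [3, 8, 20] is a list -> deep_flatten recursively -> [3, 8, 20]
  19 is not a list -> append 19
= [3, 8, 20, 19]


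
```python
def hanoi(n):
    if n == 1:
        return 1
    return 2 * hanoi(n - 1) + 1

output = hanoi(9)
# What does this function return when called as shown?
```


hanoi(9)
= 2 * hanoi(8) + 1
= 2 * (2 * hanoi(7) + 1) + 1
= 2 * (2 * (2 * hanoi(6) + 1) + 1) + 1
= 2 * (2 * (2 * (2 * hanoi(5) + 1) + 1) + 1) + 1
= 2 * (2 * (2 * (2 * (2 * hanoi(4) + 1) + 1) + 1) + 1) + 1
= 2 * (2 * (2 * (2 * (2 * (2 * hanoi(3) + 1) + 1) + 1) + 1) + 1) + 1
= 2 * (2 * (2 * (2 * (2 * (2 * (2 * hanoi(2) + 1) + 1) + 1) + 1) + 1) + 1) + 1
= 2 * (2 * (2 * (2 * (2 * (2 * (2 * (2 * hanoi(1) + 1) + 1) + 1) + 1) + 1) + 1) + 1) + 1
Now compute bottom-up:
hanoi(1) = 1
hanoi(2) = 2 * 1 + 1 = 3
hanoi(3) = 2 * 3 + 1 = 7
hanoi(4) = 2 * 7 + 1 = 15
hanoi(5) = 2 * 15 + 1 = 31
hanoi(6) = 2 * 31 + 1 = 63
hanoi(7) = 2 * 63 + 1 = 127
hanoi(8) = 2 * 127 + 1 = 255
hanoi(9) = 2 * 255 + 1 = 511
= 511


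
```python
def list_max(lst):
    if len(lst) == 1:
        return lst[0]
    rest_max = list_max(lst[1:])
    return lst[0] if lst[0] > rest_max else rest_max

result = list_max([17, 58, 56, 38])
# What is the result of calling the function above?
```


list_max([17, 58, 56, 38])
= compare 17 with list_max([58, 56, 38])
= compare 58 with list_max([56, 38])
= compare 56 with list_max([38])
Base: list_max([38]) = 38
compare 56 with 38: max = 56
compare 58 with 56: max = 58
compare 17 with 58: max = 58
= 58


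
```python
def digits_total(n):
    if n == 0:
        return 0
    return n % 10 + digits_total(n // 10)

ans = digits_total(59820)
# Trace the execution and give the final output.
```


digits_total(59820)
= 0 + digits_total(5982)
= 0 + 2 + digits_total(598)
= 0 + 2 + 8 + digits_total(59)
= 0 + 2 + 8 + 9 + digits_total(5)
= 0 + 2 + 8 + 9 + 5 + digits_total(0)
= 0 + 2 + 8 + 9 + 5 + 0
= 24


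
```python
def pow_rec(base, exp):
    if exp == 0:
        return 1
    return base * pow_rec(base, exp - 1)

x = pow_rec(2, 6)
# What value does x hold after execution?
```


pow_rec(2, 6)
= 2 * pow_rec(2, 5)
= 2 * 2 * pow_rec(2, 4)
= 2 * 2 * 2 * pow_rec(2, 3)
= 2 * 2 * 2 * 2 * pow_rec(2, 2)
= 2 * 2 * 2 * 2 * 2 * pow_rec(2, 1)
= 2 * 2 * 2 * 2 * 2 * 2 * pow_rec(2, 0)
= 2 * 2 * 2 * 2 * 2 * 2 * 1
= 64


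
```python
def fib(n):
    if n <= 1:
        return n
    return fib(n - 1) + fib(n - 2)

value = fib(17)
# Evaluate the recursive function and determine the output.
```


fib(17)
= fib(16) + fib(15)
= (fib(15) + fib(14)) + fib(15)
Computing bottom-up: fib(0)=0, fib(1)=1, fib(2)=1, fib(3)=2, fib(4)=3, fib(5)=5, fib(6)=8, fib(7)=13, fib(8)=21, fib(9)=34, fib(10)=55, fib(11)=89, fib(12)=144, fib(13)=233, fib(14)=377, fib(15)=610, fib(16)=987, fib(17)=1597
= 1597


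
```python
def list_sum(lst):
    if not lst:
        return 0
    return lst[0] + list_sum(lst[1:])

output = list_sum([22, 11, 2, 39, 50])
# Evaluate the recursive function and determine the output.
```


list_sum([22, 11, 2, 39, 50])
= 22 + list_sum([11, 2, 39, 50])
= 22 + 11 + list_sum([2, 39, 50])
= 22 + 11 + 2 + list_sum([39, 50])
= 22 + 11 + 2 + 39 + list_sum([50])
= 22 + 11 + 2 + 39 + 50 + list_sum([])
= 22 + 11 + 2 + 39 + 50 + 0
= 124


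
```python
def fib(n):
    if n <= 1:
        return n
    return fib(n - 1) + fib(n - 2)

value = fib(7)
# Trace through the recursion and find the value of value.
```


fib(7)
= fib(6) + fib(5)
= (fib(5) + fib(4)) + fib(5)
Computing bottom-up: fib(0)=0, fib(1)=1, fib(2)=1, fib(3)=2, fib(4)=3, fib(5)=5, fib(6)=8, fib(7)=13
= 13


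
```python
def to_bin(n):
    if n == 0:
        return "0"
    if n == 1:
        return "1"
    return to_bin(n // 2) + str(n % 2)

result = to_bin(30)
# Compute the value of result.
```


to_bin(30)
= to_bin(15) + "0"
= to_bin(7) + "1" + "0"
= to_bin(3) + "1" + "1" + "0"
= to_bin(1) + "1" + "1" + "1" + "0"
= "1" + "1" + "1" + "1" + "0"
= "11110"


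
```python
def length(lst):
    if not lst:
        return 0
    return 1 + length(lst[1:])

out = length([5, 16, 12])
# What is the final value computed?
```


length([5, 16, 12])
= 1 + length([16, 12])
= 1 + 1 + length([12])
= 1 + 1 + 1 + length([])
= 1 + 1 + 1 + 0
= 3


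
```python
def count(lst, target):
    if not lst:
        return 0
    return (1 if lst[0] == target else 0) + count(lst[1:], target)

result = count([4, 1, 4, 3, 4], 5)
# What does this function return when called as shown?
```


count([4, 1, 4, 3, 4], 5)
lst[0]=4 != 5: 0 + count([1, 4, 3, 4], 5)
lst[0]=1 != 5: 0 + count([4, 3, 4], 5)
lst[0]=4 != 5: 0 + count([3, 4], 5)
lst[0]=3 != 5: 0 + count([4], 5)
lst[0]=4 != 5: 0 + count([], 5)
= 0


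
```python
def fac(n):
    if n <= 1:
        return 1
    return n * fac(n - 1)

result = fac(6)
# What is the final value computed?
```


fac(6)
= 6 * fac(5)
= 6 * 5 * fac(4)
= 6 * 5 * 4 * fac(3)
= 6 * 5 * 4 * 3 * fac(2)
= 6 * 5 * 4 * 3 * 2 * fac(1)
= 6 * 5 * 4 * 3 * 2 * 1
= 720


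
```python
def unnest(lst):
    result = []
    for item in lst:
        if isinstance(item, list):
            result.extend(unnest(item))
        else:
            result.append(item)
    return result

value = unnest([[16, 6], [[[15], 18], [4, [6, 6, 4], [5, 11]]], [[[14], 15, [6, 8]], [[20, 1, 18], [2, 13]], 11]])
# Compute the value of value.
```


unnest([[16, 6], [[[15], 18], [4, [6, 6, 4], [5, 11]]], [[[14], 15, [6, 8]], [[20, 1, 18], [2, 13]], 11]])
Processing each element:
  [16, 6] is a list -> unnest recursively -> [16, 6]
  [[[15], 18], [4, [6, 6, 4], [5, 11]]] is a list -> unnest recursively -> [15, 18, 4, 6, 6, 4, 5, 11]
  [[[14], 15, [6, 8]], [[20, 1, 18], [2, 13]], 11] is a list -> unnest recursively -> [14, 15, 6, 8, 20, 1, 18, 2, 13, 11]
= [16, 6, 15, 18, 4, 6, 6, 4, 5, 11, 14, 15, 6, 8, 20, 1, 18, 2, 13, 11]


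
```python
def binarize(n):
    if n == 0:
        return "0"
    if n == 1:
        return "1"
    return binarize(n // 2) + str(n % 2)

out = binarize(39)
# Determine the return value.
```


binarize(39)
= binarize(19) + "1"
= binarize(9) + "1" + "1"
= binarize(4) + "1" + "1" + "1"
= binarize(2) + "0" + "1" + "1" + "1"
= binarize(1) + "0" + "0" + "1" + "1" + "1"
= "1" + "0" + "0" + "1" + "1" + "1"
= "100111"


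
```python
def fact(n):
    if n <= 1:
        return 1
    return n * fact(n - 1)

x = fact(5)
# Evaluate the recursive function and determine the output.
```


fact(5)
= 5 * fact(4)
= 5 * 4 * fact(3)
= 5 * 4 * 3 * fact(2)
= 5 * 4 * 3 * 2 * fact(1)
= 5 * 4 * 3 * 2 * 1
= 120


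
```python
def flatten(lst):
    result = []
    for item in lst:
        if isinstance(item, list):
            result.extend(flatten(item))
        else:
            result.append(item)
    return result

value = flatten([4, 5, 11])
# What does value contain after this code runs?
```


flatten([4, 5, 11])
Processing each element:
  4 is not a list -> append 4
  5 is not a list -> append 5
  11 is not a list -> append 11
= [4, 5, 11]


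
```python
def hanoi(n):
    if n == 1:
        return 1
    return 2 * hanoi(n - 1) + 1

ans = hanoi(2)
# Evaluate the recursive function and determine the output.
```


hanoi(2)
= 2 * hanoi(1) + 1
Now compute bottom-up:
hanoi(1) = 1
hanoi(2) = 2 * 1 + 1 = 3
= 3


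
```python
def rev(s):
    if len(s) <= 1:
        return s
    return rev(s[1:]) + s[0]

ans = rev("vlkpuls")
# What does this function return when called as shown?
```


rev("vlkpuls")
= rev("lkpuls") + "v"
= rev("kpuls") + "l" + "v"
= rev("puls") + "k" + "l" + "v"
= rev("uls") + "p" + "k" + "l" + "v"
= rev("ls") + "u" + "p" + "k" + "l" + "v"
= rev("s") + "l" + "u" + "p" + "k" + "l" + "v"
= "s" + "l" + "u" + "p" + "k" + "l" + "v"
= "slupklv"


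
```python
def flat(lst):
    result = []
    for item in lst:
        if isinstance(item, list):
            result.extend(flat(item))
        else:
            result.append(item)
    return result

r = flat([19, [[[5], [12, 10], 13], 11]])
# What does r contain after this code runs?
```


flat([19, [[[5], [12, 10], 13], 11]])
Processing each element:
  19 is not a list -> append 19
  [[[5], [12, 10], 13], 11] is a list -> flat recursively -> [5, 12, 10, 13, 11]
= [19, 5, 12, 10, 13, 11]


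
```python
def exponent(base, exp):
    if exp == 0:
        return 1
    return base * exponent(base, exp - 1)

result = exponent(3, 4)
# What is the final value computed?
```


exponent(3, 4)
= 3 * exponent(3, 3)
= 3 * 3 * exponent(3, 2)
= 3 * 3 * 3 * exponent(3, 1)
= 3 * 3 * 3 * 3 * exponent(3, 0)
= 3 * 3 * 3 * 3 * 1
= 81


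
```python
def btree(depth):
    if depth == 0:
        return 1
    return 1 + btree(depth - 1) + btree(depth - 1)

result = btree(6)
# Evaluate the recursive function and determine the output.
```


btree(6)
= 1 + btree(5) + btree(5)
= 1 + 2 * btree(5)
btree(k) = 2^(k+1) - 1
btree(0) = 1
btree(1) = 3
btree(2) = 7
btree(3) = 15
btree(4) = 31
btree(6) = 2^7 - 1 = 127


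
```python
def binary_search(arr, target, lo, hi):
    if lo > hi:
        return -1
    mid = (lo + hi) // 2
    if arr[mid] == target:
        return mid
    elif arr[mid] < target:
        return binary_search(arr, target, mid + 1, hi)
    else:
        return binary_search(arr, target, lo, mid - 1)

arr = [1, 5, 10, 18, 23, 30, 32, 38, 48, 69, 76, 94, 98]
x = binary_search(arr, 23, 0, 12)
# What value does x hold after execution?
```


binary_search(arr, 23, 0, 12)
lo=0, hi=12, mid=6, arr[mid]=32
32 > 23, search left half
lo=0, hi=5, mid=2, arr[mid]=10
10 < 23, search right half
lo=3, hi=5, mid=4, arr[mid]=23
arr[4] == 23, found at index 4
= 4


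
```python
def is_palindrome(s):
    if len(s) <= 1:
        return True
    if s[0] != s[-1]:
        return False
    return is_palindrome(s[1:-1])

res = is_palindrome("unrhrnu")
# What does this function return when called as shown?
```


is_palindrome("unrhrnu")
"unrhrnu": s[0]='u' == s[-1]='u' -> is_palindrome("nrhrn")
"nrhrn": s[0]='n' == s[-1]='n' -> is_palindrome("rhr")
"rhr": s[0]='r' == s[-1]='r' -> is_palindrome("h")
"h": len <= 1 -> True
= True


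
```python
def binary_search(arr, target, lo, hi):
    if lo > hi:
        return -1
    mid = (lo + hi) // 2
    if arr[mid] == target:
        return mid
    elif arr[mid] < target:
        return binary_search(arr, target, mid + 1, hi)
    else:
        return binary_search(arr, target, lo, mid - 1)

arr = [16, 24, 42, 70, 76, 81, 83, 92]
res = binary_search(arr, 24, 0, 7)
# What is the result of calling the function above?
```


binary_search(arr, 24, 0, 7)
lo=0, hi=7, mid=3, arr[mid]=70
70 > 24, search left half
lo=0, hi=2, mid=1, arr[mid]=24
arr[1] == 24, found at index 1
= 1


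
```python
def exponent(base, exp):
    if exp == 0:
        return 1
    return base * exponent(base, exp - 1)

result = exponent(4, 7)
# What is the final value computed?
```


exponent(4, 7)
= 4 * exponent(4, 6)
= 4 * 4 * exponent(4, 5)
= 4 * 4 * 4 * exponent(4, 4)
= 4 * 4 * 4 * 4 * exponent(4, 3)
= 4 * 4 * 4 * 4 * 4 * exponent(4, 2)
= 4 * 4 * 4 * 4 * 4 * 4 * exponent(4, 1)
= 4 * 4 * 4 * 4 * 4 * 4 * 4 * exponent(4, 0)
= 4 * 4 * 4 * 4 * 4 * 4 * 4 * 1
= 16384


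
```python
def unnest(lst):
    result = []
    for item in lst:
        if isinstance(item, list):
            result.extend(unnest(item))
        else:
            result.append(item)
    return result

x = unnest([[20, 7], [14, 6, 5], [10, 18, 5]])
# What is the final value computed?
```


unnest([[20, 7], [14, 6, 5], [10, 18, 5]])
Processing each element:
  [20, 7] is a list -> unnest recursively -> [20, 7]
  [14, 6, 5] is a list -> unnest recursively -> [14, 6, 5]
  [10, 18, 5] is a list -> unnest recursively -> [10, 18, 5]
= [20, 7, 14, 6, 5, 10, 18, 5]


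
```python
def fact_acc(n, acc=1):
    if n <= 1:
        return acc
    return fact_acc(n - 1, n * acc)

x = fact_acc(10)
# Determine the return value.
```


fact_acc(10, 1)
= fact_acc(9, 10 * 1) = fact_acc(9, 10)
= fact_acc(8, 9 * 10) = fact_acc(8, 90)
= fact_acc(7, 8 * 90) = fact_acc(7, 720)
= fact_acc(6, 7 * 720) = fact_acc(6, 5040)
= fact_acc(5, 6 * 5040) = fact_acc(5, 30240)
= fact_acc(4, 5 * 30240) = fact_acc(4, 151200)
= fact_acc(3, 4 * 151200) = fact_acc(3, 604800)
= fact_acc(2, 3 * 604800) = fact_acc(2, 1814400)
= fact_acc(1, 2 * 1814400) = fact_acc(1, 3628800)
n <= 1, return acc = 3628800


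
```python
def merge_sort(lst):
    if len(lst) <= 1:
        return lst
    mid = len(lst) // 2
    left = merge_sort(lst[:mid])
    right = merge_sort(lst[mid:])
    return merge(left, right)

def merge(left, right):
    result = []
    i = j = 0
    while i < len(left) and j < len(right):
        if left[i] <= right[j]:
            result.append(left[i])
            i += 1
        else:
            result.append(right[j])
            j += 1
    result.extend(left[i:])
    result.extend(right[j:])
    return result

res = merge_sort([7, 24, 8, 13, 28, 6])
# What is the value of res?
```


merge_sort([7, 24, 8, 13, 28, 6])
Split into [7, 24, 8] and [13, 28, 6]
Left sorted: [7, 8, 24]
Right sorted: [6, 13, 28]
Merge [7, 8, 24] and [6, 13, 28]
= [6, 7, 8, 13, 24, 28]


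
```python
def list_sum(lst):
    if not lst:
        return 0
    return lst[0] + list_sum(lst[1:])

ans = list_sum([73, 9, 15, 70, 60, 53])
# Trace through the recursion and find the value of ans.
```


list_sum([73, 9, 15, 70, 60, 53])
= 73 + list_sum([9, 15, 70, 60, 53])
= 73 + 9 + list_sum([15, 70, 60, 53])
= 73 + 9 + 15 + list_sum([70, 60, 53])
= 73 + 9 + 15 + 70 + list_sum([60, 53])
= 73 + 9 + 15 + 70 + 60 + list_sum([53])
= 73 + 9 + 15 + 70 + 60 + 53 + list_sum([])
= 73 + 9 + 15 + 70 + 60 + 53 + 0
= 280


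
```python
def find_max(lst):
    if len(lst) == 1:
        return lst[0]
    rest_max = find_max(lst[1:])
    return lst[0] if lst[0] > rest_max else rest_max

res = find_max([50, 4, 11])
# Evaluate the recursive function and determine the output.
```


find_max([50, 4, 11])
= compare 50 with find_max([4, 11])
= compare 4 with find_max([11])
Base: find_max([11]) = 11
compare 4 with 11: max = 11
compare 50 with 11: max = 50
= 50


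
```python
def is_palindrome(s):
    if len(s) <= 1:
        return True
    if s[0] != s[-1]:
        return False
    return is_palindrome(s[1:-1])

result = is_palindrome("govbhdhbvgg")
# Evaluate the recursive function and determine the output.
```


is_palindrome("govbhdhbvgg")
"govbhdhbvgg": s[0]='g' == s[-1]='g' -> is_palindrome("ovbhdhbvg")
"ovbhdhbvg": s[0]='o' != s[-1]='g' -> False
= False


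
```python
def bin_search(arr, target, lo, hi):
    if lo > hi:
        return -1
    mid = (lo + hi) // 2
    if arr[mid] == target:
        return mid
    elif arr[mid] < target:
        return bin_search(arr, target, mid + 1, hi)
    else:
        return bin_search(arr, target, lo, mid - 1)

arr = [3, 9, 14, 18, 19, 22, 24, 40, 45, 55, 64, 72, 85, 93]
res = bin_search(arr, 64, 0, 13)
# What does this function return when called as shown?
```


bin_search(arr, 64, 0, 13)
lo=0, hi=13, mid=6, arr[mid]=24
24 < 64, search right half
lo=7, hi=13, mid=10, arr[mid]=64
arr[10] == 64, found at index 10
= 10


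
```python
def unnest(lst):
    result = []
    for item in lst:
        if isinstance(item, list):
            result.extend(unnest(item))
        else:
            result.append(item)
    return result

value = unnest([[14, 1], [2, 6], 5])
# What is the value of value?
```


unnest([[14, 1], [2, 6], 5])
Processing each element:
  [14, 1] is a list -> unnest recursively -> [14, 1]
  [2, 6] is a list -> unnest recursively -> [2, 6]
  5 is not a list -> append 5
= [14, 1, 2, 6, 5]


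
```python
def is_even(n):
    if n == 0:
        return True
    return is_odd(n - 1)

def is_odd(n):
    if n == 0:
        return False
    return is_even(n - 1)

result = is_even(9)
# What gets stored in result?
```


is_even(9)
= is_odd(8)
= is_even(7)
= is_odd(6)
= is_even(5)
= is_odd(4)
= is_even(3)
= is_odd(2)
= is_even(1)
= is_odd(0)
n == 0: return False
= False


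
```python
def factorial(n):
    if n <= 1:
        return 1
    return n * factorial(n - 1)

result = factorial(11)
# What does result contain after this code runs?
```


factorial(11)
= 11 * factorial(10)
= 11 * 10 * factorial(9)
= 11 * 10 * 9 * factorial(8)
= 11 * 10 * 9 * 8 * factorial(7)
= 11 * 10 * 9 * 8 * 7 * factorial(6)
= 11 * 10 * 9 * 8 * 7 * 6 * factorial(5)
= 11 * 10 * 9 * 8 * 7 * 6 * 5 * factorial(4)
= 11 * 10 * 9 * 8 * 7 * 6 * 5 * 4 * factorial(3)
= 11 * 10 * 9 * 8 * 7 * 6 * 5 * 4 * 3 * factorial(2)
= 11 * 10 * 9 * 8 * 7 * 6 * 5 * 4 * 3 * 2 * factorial(1)
= 11 * 10 * 9 * 8 * 7 * 6 * 5 * 4 * 3 * 2 * 1
= 39916800


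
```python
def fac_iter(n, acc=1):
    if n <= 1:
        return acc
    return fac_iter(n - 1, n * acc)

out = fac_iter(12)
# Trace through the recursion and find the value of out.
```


fac_iter(12, 1)
= fac_iter(11, 12 * 1) = fac_iter(11, 12)
= fac_iter(10, 11 * 12) = fac_iter(10, 132)
= fac_iter(9, 10 * 132) = fac_iter(9, 1320)
= fac_iter(8, 9 * 1320) = fac_iter(8, 11880)
= fac_iter(7, 8 * 11880) = fac_iter(7, 95040)
= fac_iter(6, 7 * 95040) = fac_iter(6, 665280)
= fac_iter(5, 6 * 665280) = fac_iter(5, 3991680)
= fac_iter(4, 5 * 3991680) = fac_iter(4, 19958400)
= fac_iter(3, 4 * 19958400) = fac_iter(3, 79833600)
= fac_iter(2, 3 * 79833600) = fac_iter(2, 239500800)
= fac_iter(1, 2 * 239500800) = fac_iter(1, 479001600)
n <= 1, return acc = 479001600


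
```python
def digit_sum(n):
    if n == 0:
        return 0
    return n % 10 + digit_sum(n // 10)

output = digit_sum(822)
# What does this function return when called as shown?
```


digit_sum(822)
= 2 + digit_sum(82)
= 2 + 2 + digit_sum(8)
= 2 + 2 + 8 + digit_sum(0)
= 2 + 2 + 8 + 0
= 12


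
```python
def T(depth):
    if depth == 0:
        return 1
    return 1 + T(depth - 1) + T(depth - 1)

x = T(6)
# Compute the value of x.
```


T(6)
= 1 + T(5) + T(5)
= 1 + 2 * T(5)
T(k) = 2^(k+1) - 1
T(0) = 1
T(1) = 3
T(2) = 7
T(3) = 15
T(4) = 31
T(6) = 2^7 - 1 = 127


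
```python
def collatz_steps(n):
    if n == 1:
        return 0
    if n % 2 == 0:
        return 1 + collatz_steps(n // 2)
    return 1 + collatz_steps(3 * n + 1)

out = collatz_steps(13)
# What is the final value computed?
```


collatz_steps(13)
13 is odd -> 3*13+1 = 40 -> collatz_steps(40)
40 is even -> collatz_steps(20)
20 is even -> collatz_steps(10)
10 is even -> collatz_steps(5)
5 is odd -> 3*5+1 = 16 -> collatz_steps(16)
16 is even -> collatz_steps(8)
8 is even -> collatz_steps(4)
4 is even -> collatz_steps(2)
2 is even -> collatz_steps(1)
Reached 1 after 9 steps
= 9


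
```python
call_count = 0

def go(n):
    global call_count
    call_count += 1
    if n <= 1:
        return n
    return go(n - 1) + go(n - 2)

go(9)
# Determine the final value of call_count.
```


go(9) calls go(8) and go(7); each non-base call branches into two more.
Let C(k) = total number of calls made by go(k), including the call to go(k) itself.
Base cases: C(0) = 1, C(1) = 1
Recurrence: C(k) = 1 + C(k-1) + C(k-2)
  C(2) = 1 + C(1) + C(0) = 1 + 1 + 1 = 3
  C(3) = 1 + C(2) + C(1) = 1 + 3 + 1 = 5
  C(4) = 1 + C(3) + C(2) = 1 + 5 + 3 = 9
  C(5) = 1 + C(4) + C(3) = 1 + 9 + 5 = 15
  C(6) = 1 + C(5) + C(4) = 1 + 15 + 9 = 25
  C(7) = 1 + C(6) + C(5) = 1 + 25 + 15 = 41
  C(8) = 1 + C(7) + C(6) = 1 + 41 + 25 = 67
  C(9) = 1 + C(8) + C(7) = 1 + 67 + 41 = 109
Total calls = C(9) = 109


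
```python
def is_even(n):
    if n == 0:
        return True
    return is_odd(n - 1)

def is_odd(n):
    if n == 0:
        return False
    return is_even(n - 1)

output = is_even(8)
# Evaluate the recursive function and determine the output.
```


is_even(8)
= is_odd(7)
= is_even(6)
= is_odd(5)
= is_even(4)
= is_odd(3)
= is_even(2)
= is_odd(1)
= is_even(0)
n == 0: return True
= True


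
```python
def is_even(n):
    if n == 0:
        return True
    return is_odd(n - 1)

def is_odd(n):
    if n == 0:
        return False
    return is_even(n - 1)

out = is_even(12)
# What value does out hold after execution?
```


is_even(12)
= is_odd(11)
= is_even(10)
= is_odd(9)
= is_even(8)
= is_odd(7)
= is_even(6)
= is_odd(5)
= is_even(4)
= is_odd(3)
= is_even(2)
= is_odd(1)
= is_even(0)
n == 0: return True
= True


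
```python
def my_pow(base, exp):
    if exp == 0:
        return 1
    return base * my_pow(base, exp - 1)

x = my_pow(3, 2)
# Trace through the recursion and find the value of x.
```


my_pow(3, 2)
= 3 * my_pow(3, 1)
= 3 * 3 * my_pow(3, 0)
= 3 * 3 * 1
= 9


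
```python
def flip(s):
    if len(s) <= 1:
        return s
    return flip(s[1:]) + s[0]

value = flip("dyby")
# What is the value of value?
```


flip("dyby")
= flip("yby") + "d"
= flip("by") + "y" + "d"
= flip("y") + "b" + "y" + "d"
= "y" + "b" + "y" + "d"
= "ybyd"


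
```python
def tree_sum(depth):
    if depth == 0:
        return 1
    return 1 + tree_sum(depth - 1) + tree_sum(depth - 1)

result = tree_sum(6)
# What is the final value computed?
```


tree_sum(6)
= 1 + tree_sum(5) + tree_sum(5)
= 1 + 2 * tree_sum(5)
tree_sum(k) = 2^(k+1) - 1
tree_sum(0) = 1
tree_sum(1) = 3
tree_sum(2) = 7
tree_sum(3) = 15
tree_sum(4) = 31
tree_sum(6) = 2^7 - 1 = 127


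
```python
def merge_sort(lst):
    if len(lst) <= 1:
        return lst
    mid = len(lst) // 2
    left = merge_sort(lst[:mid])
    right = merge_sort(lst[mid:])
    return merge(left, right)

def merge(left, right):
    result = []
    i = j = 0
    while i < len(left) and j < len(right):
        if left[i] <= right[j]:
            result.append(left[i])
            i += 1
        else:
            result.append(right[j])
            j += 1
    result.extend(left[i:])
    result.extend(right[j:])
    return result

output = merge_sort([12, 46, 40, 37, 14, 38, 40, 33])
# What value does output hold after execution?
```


merge_sort([12, 46, 40, 37, 14, 38, 40, 33])
Split into [12, 46, 40, 37] and [14, 38, 40, 33]
Left sorted: [12, 37, 40, 46]
Right sorted: [14, 33, 38, 40]
Merge [12, 37, 40, 46] and [14, 33, 38, 40]
= [12, 14, 33, 37, 38, 40, 40, 46]


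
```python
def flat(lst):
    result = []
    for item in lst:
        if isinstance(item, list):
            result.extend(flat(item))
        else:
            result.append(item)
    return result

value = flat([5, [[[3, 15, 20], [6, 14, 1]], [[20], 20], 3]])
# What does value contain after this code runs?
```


flat([5, [[[3, 15, 20], [6, 14, 1]], [[20], 20], 3]])
Processing each element:
  5 is not a list -> append 5
  [[[3, 15, 20], [6, 14, 1]], [[20], 20], 3] is a list -> flat recursively -> [3, 15, 20, 6, 14, 1, 20, 20, 3]
= [5, 3, 15, 20, 6, 14, 1, 20, 20, 3]


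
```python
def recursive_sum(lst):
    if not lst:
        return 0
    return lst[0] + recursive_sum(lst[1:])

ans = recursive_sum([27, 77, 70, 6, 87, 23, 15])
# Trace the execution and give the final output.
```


recursive_sum([27, 77, 70, 6, 87, 23, 15])
= 27 + recursive_sum([77, 70, 6, 87, 23, 15])
= 27 + 77 + recursive_sum([70, 6, 87, 23, 15])
= 27 + 77 + 70 + recursive_sum([6, 87, 23, 15])
= 27 + 77 + 70 + 6 + recursive_sum([87, 23, 15])
= 27 + 77 + 70 + 6 + 87 + recursive_sum([23, 15])
= 27 + 77 + 70 + 6 + 87 + 23 + recursive_sum([15])
= 27 + 77 + 70 + 6 + 87 + 23 + 15 + recursive_sum([])
= 27 + 77 + 70 + 6 + 87 + 23 + 15 + 0
= 305


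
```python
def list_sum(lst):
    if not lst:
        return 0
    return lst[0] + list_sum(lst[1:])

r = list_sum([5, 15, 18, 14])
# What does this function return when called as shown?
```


list_sum([5, 15, 18, 14])
= 5 + list_sum([15, 18, 14])
= 5 + 15 + list_sum([18, 14])
= 5 + 15 + 18 + list_sum([14])
= 5 + 15 + 18 + 14 + list_sum([])
= 5 + 15 + 18 + 14 + 0
= 52


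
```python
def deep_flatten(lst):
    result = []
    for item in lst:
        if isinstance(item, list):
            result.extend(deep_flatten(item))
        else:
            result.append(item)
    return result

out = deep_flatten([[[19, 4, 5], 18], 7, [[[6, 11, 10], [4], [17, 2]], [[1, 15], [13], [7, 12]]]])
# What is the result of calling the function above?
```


deep_flatten([[[19, 4, 5], 18], 7, [[[6, 11, 10], [4], [17, 2]], [[1, 15], [13], [7, 12]]]])
Processing each element:
  [[19, 4, 5], 18] is a list -> deep_flatten recursively -> [19, 4, 5, 18]
  7 is not a list -> append 7
  [[[6, 11, 10], [4], [17, 2]], [[1, 15], [13], [7, 12]]] is a list -> deep_flatten recursively -> [6, 11, 10, 4, 17, 2, 1, 15, 13, 7, 12]
= [19, 4, 5, 18, 7, 6, 11, 10, 4, 17, 2, 1, 15, 13, 7, 12]


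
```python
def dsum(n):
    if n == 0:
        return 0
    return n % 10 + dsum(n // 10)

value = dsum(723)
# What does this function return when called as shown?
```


dsum(723)
= 3 + dsum(72)
= 3 + 2 + dsum(7)
= 3 + 2 + 7 + dsum(0)
= 3 + 2 + 7 + 0
= 12


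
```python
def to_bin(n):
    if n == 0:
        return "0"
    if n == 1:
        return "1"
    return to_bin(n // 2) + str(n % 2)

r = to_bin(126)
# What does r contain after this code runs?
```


to_bin(126)
= to_bin(63) + "0"
= to_bin(31) + "1" + "0"
= to_bin(15) + "1" + "1" + "0"
= to_bin(7) + "1" + "1" + "1" + "0"
= to_bin(3) + "1" + "1" + "1" + "1" + "0"
= to_bin(1) + "1" + "1" + "1" + "1" + "1" + "0"
= "1" + "1" + "1" + "1" + "1" + "1" + "0"
= "1111110"


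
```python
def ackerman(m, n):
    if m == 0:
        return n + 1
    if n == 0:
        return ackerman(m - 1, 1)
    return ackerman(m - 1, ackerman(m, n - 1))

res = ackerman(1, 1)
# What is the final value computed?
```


ackerman(1, 1)
= ackerman(0, ackerman(1, 0))
First compute ackerman(1, 0) = 2
= ackerman(0, 2)
= 3


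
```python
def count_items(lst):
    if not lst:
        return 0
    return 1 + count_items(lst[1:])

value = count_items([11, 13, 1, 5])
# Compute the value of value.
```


count_items([11, 13, 1, 5])
= 1 + count_items([13, 1, 5])
= 1 + 1 + count_items([1, 5])
= 1 + 1 + 1 + count_items([5])
= 1 + 1 + 1 + 1 + count_items([])
= 1 + 1 + 1 + 1 + 0
= 4


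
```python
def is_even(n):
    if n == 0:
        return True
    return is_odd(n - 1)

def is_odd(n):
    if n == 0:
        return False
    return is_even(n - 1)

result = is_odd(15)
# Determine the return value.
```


is_odd(15)
= is_even(14)
= is_odd(13)
= is_even(12)
= is_odd(11)
= is_even(10)
= is_odd(9)
= is_even(8)
= is_odd(7)
= is_even(6)
= is_odd(5)
= is_even(4)
= is_odd(3)
= is_even(2)
= is_odd(1)
= is_even(0)
n == 0: return True
= True


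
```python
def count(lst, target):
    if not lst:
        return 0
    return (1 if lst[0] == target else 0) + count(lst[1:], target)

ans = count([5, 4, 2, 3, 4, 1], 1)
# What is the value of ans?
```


count([5, 4, 2, 3, 4, 1], 1)
lst[0]=5 != 1: 0 + count([4, 2, 3, 4, 1], 1)
lst[0]=4 != 1: 0 + count([2, 3, 4, 1], 1)
lst[0]=2 != 1: 0 + count([3, 4, 1], 1)
lst[0]=3 != 1: 0 + count([4, 1], 1)
lst[0]=4 != 1: 0 + count([1], 1)
lst[0]=1 == 1: 1 + count([], 1)
= 1


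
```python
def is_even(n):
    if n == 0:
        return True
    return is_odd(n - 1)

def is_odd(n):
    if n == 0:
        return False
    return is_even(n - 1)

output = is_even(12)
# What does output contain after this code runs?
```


is_even(12)
= is_odd(11)
= is_even(10)
= is_odd(9)
= is_even(8)
= is_odd(7)
= is_even(6)
= is_odd(5)
= is_even(4)
= is_odd(3)
= is_even(2)
= is_odd(1)
= is_even(0)
n == 0: return True
= True


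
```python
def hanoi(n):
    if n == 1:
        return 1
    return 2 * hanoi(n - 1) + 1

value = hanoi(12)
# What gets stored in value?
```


hanoi(12)
= 2 * hanoi(11) + 1
= 2 * (2 * hanoi(10) + 1) + 1
= 2 * (2 * (2 * hanoi(9) + 1) + 1) + 1
= 2 * (2 * (2 * (2 * hanoi(8) + 1) + 1) + 1) + 1
= 2 * (2 * (2 * (2 * (2 * hanoi(7) + 1) + 1) + 1) + 1) + 1
= 2 * (2 * (2 * (2 * (2 * (2 * hanoi(6) + 1) + 1) + 1) + 1) + 1) + 1
= 2 * (2 * (2 * (2 * (2 * (2 * (2 * hanoi(5) + 1) + 1) + 1) + 1) + 1) + 1) + 1
= 2 * (2 * (2 * (2 * (2 * (2 * (2 * (2 * hanoi(4) + 1) + 1) + 1) + 1) + 1) + 1) + 1) + 1
= 2 * (2 * (2 * (2 * (2 * (2 * (2 * (2 * (2 * hanoi(3) + 1) + 1) + 1) + 1) + 1) + 1) + 1) + 1) + 1
= 2 * (2 * (2 * (2 * (2 * (2 * (2 * (2 * (2 * (2 * hanoi(2) + 1) + 1) + 1) + 1) + 1) + 1) + 1) + 1) + 1) + 1
= 2 * (2 * (2 * (2 * (2 * (2 * (2 * (2 * (2 * (2 * (2 * hanoi(1) + 1) + 1) + 1) + 1) + 1) + 1) + 1) + 1) + 1) + 1) + 1
Now compute bottom-up:
hanoi(1) = 1
hanoi(2) = 2 * 1 + 1 = 3
hanoi(3) = 2 * 3 + 1 = 7
hanoi(4) = 2 * 7 + 1 = 15
hanoi(5) = 2 * 15 + 1 = 31
hanoi(6) = 2 * 31 + 1 = 63
hanoi(7) = 2 * 63 + 1 = 127
hanoi(8) = 2 * 127 + 1 = 255
hanoi(9) = 2 * 255 + 1 = 511
hanoi(10) = 2 * 511 + 1 = 1023
hanoi(11) = 2 * 1023 + 1 = 2047
hanoi(12) = 2 * 2047 + 1 = 4095
= 4095


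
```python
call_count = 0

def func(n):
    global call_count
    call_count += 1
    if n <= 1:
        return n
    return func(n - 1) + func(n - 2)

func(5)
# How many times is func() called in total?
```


func(5) calls func(4) and func(3); each non-base call branches into two more.
Let C(k) = total number of calls made by func(k), including the call to func(k) itself.
Base cases: C(0) = 1, C(1) = 1
Recurrence: C(k) = 1 + C(k-1) + C(k-2)
  C(2) = 1 + C(1) + C(0) = 1 + 1 + 1 = 3
  C(3) = 1 + C(2) + C(1) = 1 + 3 + 1 = 5
  C(4) = 1 + C(3) + C(2) = 1 + 5 + 3 = 9
  C(5) = 1 + C(4) + C(3) = 1 + 9 + 5 = 15
Total calls = C(5) = 15


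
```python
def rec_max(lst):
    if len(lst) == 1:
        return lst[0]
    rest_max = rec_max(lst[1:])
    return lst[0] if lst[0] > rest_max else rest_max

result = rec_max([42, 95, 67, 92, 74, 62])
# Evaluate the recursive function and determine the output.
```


rec_max([42, 95, 67, 92, 74, 62])
= compare 42 with rec_max([95, 67, 92, 74, 62])
= compare 95 with rec_max([67, 92, 74, 62])
= compare 67 with rec_max([92, 74, 62])
= compare 92 with rec_max([74, 62])
= compare 74 with rec_max([62])
Base: rec_max([62]) = 62
compare 74 with 62: max = 74
compare 92 with 74: max = 92
compare 67 with 92: max = 92
compare 95 with 92: max = 95
compare 42 with 95: max = 95
= 95


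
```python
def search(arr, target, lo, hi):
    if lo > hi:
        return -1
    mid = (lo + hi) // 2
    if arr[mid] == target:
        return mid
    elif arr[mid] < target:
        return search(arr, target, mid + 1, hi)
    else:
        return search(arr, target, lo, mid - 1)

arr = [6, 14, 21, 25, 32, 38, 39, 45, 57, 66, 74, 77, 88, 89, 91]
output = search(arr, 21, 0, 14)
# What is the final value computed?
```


search(arr, 21, 0, 14)
lo=0, hi=14, mid=7, arr[mid]=45
45 > 21, search left half
lo=0, hi=6, mid=3, arr[mid]=25
25 > 21, search left half
lo=0, hi=2, mid=1, arr[mid]=14
14 < 21, search right half
lo=2, hi=2, mid=2, arr[mid]=21
arr[2] == 21, found at index 2
= 2


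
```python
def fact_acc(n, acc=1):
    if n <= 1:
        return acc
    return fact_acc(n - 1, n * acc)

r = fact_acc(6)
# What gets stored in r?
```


fact_acc(6, 1)
= fact_acc(5, 6 * 1) = fact_acc(5, 6)
= fact_acc(4, 5 * 6) = fact_acc(4, 30)
= fact_acc(3, 4 * 30) = fact_acc(3, 120)
= fact_acc(2, 3 * 120) = fact_acc(2, 360)
= fact_acc(1, 2 * 360) = fact_acc(1, 720)
n <= 1, return acc = 720


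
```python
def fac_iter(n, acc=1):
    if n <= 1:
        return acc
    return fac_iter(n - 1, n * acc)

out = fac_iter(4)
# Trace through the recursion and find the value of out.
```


fac_iter(4, 1)
= fac_iter(3, 4 * 1) = fac_iter(3, 4)
= fac_iter(2, 3 * 4) = fac_iter(2, 12)
= fac_iter(1, 2 * 12) = fac_iter(1, 24)
n <= 1, return acc = 24


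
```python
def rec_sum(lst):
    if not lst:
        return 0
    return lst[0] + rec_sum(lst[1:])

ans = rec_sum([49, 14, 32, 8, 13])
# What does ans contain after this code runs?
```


rec_sum([49, 14, 32, 8, 13])
= 49 + rec_sum([14, 32, 8, 13])
= 49 + 14 + rec_sum([32, 8, 13])
= 49 + 14 + 32 + rec_sum([8, 13])
= 49 + 14 + 32 + 8 + rec_sum([13])
= 49 + 14 + 32 + 8 + 13 + rec_sum([])
= 49 + 14 + 32 + 8 + 13 + 0
= 116


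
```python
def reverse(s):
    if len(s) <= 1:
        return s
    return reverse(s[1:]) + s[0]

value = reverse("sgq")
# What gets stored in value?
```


reverse("sgq")
= reverse("gq") + "s"
= reverse("q") + "g" + "s"
= "q" + "g" + "s"
= "qgs"


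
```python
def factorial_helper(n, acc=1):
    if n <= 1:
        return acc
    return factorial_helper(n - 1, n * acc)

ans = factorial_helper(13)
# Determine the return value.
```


factorial_helper(13, 1)
= factorial_helper(12, 13 * 1) = factorial_helper(12, 13)
= factorial_helper(11, 12 * 13) = factorial_helper(11, 156)
= factorial_helper(10, 11 * 156) = factorial_helper(10, 1716)
= factorial_helper(9, 10 * 1716) = factorial_helper(9, 17160)
= factorial_helper(8, 9 * 17160) = factorial_helper(8, 154440)
= factorial_helper(7, 8 * 154440) = factorial_helper(7, 1235520)
= factorial_helper(6, 7 * 1235520) = factorial_helper(6, 8648640)
= factorial_helper(5, 6 * 8648640) = factorial_helper(5, 51891840)
= factorial_helper(4, 5 * 51891840) = factorial_helper(4, 259459200)
= factorial_helper(3, 4 * 259459200) = factorial_helper(3, 1037836800)
= factorial_helper(2, 3 * 1037836800) = factorial_helper(2, 3113510400)
= factorial_helper(1, 2 * 3113510400) = factorial_helper(1, 6227020800)
n <= 1, return acc = 6227020800


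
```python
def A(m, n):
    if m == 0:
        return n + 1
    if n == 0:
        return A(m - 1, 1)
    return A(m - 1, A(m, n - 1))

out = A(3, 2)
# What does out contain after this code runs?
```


A(3, 2)
= A(2, A(3, 1))
First compute A(3, 1) = 13
= A(2, 13)
= 29


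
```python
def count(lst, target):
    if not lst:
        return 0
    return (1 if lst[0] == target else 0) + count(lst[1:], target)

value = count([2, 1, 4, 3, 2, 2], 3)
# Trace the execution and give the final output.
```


count([2, 1, 4, 3, 2, 2], 3)
lst[0]=2 != 3: 0 + count([1, 4, 3, 2, 2], 3)
lst[0]=1 != 3: 0 + count([4, 3, 2, 2], 3)
lst[0]=4 != 3: 0 + count([3, 2, 2], 3)
lst[0]=3 == 3: 1 + count([2, 2], 3)
lst[0]=2 != 3: 0 + count([2], 3)
lst[0]=2 != 3: 0 + count([], 3)
= 1


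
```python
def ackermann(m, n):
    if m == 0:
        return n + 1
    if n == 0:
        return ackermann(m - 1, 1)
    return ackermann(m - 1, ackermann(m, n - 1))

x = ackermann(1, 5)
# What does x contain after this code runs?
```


ackermann(1, 5)
= ackermann(0, ackermann(1, 4))
First compute ackermann(1, 4) = 6
= ackermann(0, 6)
= 7


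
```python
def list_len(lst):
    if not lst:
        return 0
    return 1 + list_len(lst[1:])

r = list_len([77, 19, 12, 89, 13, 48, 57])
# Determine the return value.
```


list_len([77, 19, 12, 89, 13, 48, 57])
= 1 + list_len([19, 12, 89, 13, 48, 57])
= 1 + 1 + list_len([12, 89, 13, 48, 57])
= 1 + 1 + 1 + list_len([89, 13, 48, 57])
= 1 + 1 + 1 + 1 + list_len([13, 48, 57])
= 1 + 1 + 1 + 1 + 1 + list_len([48, 57])
= 1 + 1 + 1 + 1 + 1 + 1 + list_len([57])
= 1 + 1 + 1 + 1 + 1 + 1 + 1 + list_len([])
= 1 + 1 + 1 + 1 + 1 + 1 + 1 + 0
= 7
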